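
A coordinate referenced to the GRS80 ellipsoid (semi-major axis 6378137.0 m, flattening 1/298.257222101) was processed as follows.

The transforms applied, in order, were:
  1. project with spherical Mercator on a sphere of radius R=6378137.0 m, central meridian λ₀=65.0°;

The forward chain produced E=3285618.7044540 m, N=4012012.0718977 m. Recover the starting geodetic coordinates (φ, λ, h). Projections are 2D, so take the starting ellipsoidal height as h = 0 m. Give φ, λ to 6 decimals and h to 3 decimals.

φ=33.874867°, λ=94.515215°, h=0.000 m

start: E=3285618.7045, N=4012012.0719 m
→ merc⁻¹: φ=33.87486700°, λ=94.51521500°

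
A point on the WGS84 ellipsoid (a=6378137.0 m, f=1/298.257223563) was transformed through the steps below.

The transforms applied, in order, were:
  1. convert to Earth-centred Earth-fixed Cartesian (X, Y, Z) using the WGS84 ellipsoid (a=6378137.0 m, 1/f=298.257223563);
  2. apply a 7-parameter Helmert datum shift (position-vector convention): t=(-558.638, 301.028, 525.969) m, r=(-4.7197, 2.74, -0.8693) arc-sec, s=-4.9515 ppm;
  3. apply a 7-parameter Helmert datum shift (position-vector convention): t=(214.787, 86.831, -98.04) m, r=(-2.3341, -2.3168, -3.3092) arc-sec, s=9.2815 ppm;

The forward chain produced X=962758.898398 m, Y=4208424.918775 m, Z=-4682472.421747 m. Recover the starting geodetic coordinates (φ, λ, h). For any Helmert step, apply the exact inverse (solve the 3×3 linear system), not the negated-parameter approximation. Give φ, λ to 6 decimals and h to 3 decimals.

start: X=962758.8984, Y=4208424.9188, Z=-4682472.4217 m
→ Helmert⁻¹: X=962415.0686, Y=4208367.4539, Z=-4682294.1107
→ Helmert⁻¹: X=963022.9443, Y=4208198.4701, Z=-4682734.1831
→ geod (Bowring, a=6378137.000): φ=-47.51889500°, λ=77.11013200°, h=2464.3240 m

φ=-47.518895°, λ=77.110132°, h=2464.324 m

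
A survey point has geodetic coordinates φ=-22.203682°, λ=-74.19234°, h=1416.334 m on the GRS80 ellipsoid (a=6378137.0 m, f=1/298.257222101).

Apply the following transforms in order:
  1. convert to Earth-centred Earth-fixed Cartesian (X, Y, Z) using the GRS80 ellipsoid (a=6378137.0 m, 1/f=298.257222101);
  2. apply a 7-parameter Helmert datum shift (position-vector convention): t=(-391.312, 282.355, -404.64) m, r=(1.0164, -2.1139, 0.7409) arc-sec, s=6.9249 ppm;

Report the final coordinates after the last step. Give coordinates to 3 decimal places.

start: φ=-22.203682°, λ=-74.192340°, h=1416.334 m
→ ECEF (a=6378137.000, f=1/298.257222101): X=1609748.7169, Y=-5685829.8331, Z=-2395844.8121
→ Helmert 7p (PV): X=1609413.5297, Y=-5685569.2637, Z=-2396277.5634

X=1609413.530 m, Y=-5685569.264 m, Z=-2396277.563 m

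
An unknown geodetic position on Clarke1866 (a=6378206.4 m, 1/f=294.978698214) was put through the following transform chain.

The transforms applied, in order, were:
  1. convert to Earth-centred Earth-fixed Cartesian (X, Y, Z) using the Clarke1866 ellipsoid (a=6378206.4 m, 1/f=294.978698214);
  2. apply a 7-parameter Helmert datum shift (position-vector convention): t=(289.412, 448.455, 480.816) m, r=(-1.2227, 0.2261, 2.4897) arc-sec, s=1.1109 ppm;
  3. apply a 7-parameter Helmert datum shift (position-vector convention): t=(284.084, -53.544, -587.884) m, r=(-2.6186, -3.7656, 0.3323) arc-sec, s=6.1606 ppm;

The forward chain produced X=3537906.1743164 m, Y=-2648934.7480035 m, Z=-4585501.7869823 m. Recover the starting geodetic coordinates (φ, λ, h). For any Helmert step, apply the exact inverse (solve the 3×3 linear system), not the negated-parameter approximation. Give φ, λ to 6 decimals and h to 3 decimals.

φ=-46.251443°, λ=-36.832345°, h=1463.143 m

start: X=3537906.1743, Y=-2648934.7480, Z=-4585501.7870 m
→ Helmert⁻¹: X=3537512.3251, Y=-2648812.3766, Z=-4584983.8662
→ Helmert⁻¹: X=3537192.0322, Y=-2649273.4020, Z=-4585471.4153
→ geod (Bowring, a=6378206.400): φ=-46.25144300°, λ=-36.83234500°, h=1463.1430 m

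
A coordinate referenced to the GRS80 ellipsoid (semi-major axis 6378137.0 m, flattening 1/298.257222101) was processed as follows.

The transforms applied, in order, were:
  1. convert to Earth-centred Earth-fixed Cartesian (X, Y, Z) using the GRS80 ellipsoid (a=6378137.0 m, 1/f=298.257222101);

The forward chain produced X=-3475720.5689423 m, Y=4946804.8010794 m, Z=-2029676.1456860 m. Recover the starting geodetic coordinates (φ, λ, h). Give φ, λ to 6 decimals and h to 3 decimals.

start: X=-3475720.5689, Y=4946804.8011, Z=-2029676.1457 m
→ geod (Bowring, a=6378137.000): φ=-18.67420600°, λ=125.09261800°, h=1428.3570 m

φ=-18.674206°, λ=125.092618°, h=1428.357 m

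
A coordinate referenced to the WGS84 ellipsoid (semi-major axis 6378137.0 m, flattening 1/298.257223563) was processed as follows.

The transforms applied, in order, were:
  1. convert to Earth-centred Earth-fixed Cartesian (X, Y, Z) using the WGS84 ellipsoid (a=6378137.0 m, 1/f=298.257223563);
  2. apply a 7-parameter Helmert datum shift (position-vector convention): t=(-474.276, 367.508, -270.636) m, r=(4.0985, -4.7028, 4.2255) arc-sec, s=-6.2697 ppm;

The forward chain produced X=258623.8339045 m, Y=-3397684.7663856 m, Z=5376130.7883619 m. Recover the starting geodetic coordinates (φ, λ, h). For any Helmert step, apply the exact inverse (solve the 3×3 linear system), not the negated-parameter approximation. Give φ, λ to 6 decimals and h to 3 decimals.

φ=57.805528°, λ=-85.638673°, h=2680.024 m

start: X=258623.8339, Y=-3397684.7664, Z=5376130.7884 m
→ Helmert⁻¹: X=259152.7073, Y=-3397972.0568, Z=5376496.7424
→ geod (Bowring, a=6378137.000): φ=57.80552800°, λ=-85.63867300°, h=2680.0240 m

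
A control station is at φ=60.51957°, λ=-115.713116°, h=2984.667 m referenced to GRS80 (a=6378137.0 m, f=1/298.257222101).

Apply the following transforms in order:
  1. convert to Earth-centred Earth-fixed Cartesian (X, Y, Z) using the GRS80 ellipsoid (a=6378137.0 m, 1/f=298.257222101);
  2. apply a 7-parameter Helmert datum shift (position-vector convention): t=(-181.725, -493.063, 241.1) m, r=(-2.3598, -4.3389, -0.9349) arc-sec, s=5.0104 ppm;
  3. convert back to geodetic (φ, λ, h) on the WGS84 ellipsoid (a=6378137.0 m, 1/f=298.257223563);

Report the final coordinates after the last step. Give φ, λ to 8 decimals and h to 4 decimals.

start: φ=60.519570°, λ=-115.713116°, h=2984.667 m
→ ECEF (a=6378137.000, f=1/298.257222101): X=-1365942.4866, Y=-2836556.9360, Z=5531792.0347
→ Helmert 7p (PV): X=-1366260.2773, Y=-2836994.7326, Z=5532064.5698
→ geod (Bowring, a=6378137.000): φ=60.51661634°, λ=-115.71486967°, h=3483.8948 m

φ=60.51661634°, λ=-115.71486967°, h=3483.8948 m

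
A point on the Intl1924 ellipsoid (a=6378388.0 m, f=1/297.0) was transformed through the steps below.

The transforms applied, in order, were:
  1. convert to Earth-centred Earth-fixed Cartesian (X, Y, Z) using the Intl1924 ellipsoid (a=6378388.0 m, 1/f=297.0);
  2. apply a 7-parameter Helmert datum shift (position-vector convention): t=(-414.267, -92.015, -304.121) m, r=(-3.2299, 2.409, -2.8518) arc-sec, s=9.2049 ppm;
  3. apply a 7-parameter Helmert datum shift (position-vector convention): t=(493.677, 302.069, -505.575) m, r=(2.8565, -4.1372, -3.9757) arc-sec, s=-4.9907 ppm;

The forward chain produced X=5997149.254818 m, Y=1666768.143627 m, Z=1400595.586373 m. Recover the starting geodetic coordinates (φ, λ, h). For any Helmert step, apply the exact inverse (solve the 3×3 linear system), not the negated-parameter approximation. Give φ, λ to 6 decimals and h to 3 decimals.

start: X=5997149.2548, Y=1666768.1436, Z=1400595.5864 m
→ Helmert⁻¹: X=5996681.4822, Y=1666609.3775, Z=1400964.7938
→ Helmert⁻¹: X=5997001.1361, Y=1666747.0211, Z=1401352.1559
→ geod (Bowring, a=6378388.000): φ=12.77114100°, λ=15.53221200°, h=2767.1910 m

φ=12.771141°, λ=15.532212°, h=2767.191 m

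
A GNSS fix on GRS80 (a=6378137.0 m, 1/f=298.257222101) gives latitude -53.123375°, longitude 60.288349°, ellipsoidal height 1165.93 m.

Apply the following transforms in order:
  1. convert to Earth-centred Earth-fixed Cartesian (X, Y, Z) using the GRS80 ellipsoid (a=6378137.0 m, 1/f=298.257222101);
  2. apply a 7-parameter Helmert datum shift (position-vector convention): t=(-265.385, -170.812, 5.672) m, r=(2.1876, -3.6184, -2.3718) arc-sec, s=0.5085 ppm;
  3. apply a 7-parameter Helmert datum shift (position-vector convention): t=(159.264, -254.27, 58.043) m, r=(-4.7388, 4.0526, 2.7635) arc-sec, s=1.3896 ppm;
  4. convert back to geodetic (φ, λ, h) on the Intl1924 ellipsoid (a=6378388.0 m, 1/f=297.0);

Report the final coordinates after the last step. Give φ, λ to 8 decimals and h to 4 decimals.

φ=-53.12752532°, λ=60.28636114°, h=681.5798 m

start: φ=-53.123375°, λ=60.288349°, h=1165.930 m
→ ECEF (a=6378137.000, f=1/298.257222101): X=1901457.8021, Y=3332035.8468, Z=-5079727.3253
→ Helmert 7p (PV): X=1901320.8097, Y=3331898.7391, Z=-5079655.5412
→ Helmert 7p (PV): X=1901338.2725, Y=3331557.8708, Z=-5079718.4615
→ geod (Bowring, a=6378388.000): φ=-53.12752532°, λ=60.28636114°, h=681.5798 m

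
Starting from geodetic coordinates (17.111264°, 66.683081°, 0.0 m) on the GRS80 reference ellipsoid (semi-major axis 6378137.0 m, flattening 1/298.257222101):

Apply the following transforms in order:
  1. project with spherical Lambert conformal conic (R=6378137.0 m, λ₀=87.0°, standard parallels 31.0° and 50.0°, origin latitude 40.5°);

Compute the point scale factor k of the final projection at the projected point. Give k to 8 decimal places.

start: φ=17.111264°, λ=66.683081°, h=0.000 m
→ into lcc (λ₀=87.0°): φ=17.11126400°, λ−λ₀=-20.31691900°
scale k = 1.06710960

1.06710960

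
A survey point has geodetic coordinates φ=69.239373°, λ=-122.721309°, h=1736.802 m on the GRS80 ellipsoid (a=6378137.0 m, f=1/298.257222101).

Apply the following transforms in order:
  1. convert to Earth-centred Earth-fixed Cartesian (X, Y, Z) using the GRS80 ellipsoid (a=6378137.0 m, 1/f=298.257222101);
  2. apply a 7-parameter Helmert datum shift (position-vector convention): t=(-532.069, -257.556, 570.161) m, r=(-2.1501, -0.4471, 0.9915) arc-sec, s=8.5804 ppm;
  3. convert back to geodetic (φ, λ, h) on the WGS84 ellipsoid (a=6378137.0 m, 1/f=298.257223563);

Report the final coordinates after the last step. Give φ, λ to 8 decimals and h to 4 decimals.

φ=69.23739029°, λ=-122.72994255°, h=2503.3994 m

start: φ=69.239373°, λ=-122.721309°, h=1736.802 m
→ ECEF (a=6378137.000, f=1/298.257222101): X=-1226020.4061, Y=-1908161.6519, Z=5943114.0696
→ Helmert 7p (PV): X=-1226566.7048, Y=-1908379.5227, Z=5943752.4582
→ geod (Bowring, a=6378137.000): φ=69.23739029°, λ=-122.72994255°, h=2503.3994 m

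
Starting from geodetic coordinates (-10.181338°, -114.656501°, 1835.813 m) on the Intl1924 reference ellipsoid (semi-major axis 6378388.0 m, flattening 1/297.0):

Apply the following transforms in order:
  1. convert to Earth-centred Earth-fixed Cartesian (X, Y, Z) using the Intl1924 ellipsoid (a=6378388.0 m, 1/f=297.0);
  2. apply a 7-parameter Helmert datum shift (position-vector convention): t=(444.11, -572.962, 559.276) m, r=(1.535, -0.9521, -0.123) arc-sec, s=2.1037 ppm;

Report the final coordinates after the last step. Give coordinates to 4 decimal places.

start: φ=-10.181338°, λ=-114.656501°, h=1835.813 m
→ ECEF (a=6378388.000, f=1/297.0): X=-2620046.1879, Y=-5707799.5192, Z=-1120332.9621
→ Helmert 7p (PV): X=-2619605.8220, Y=-5708374.5888, Z=-1119830.6138

X=-2619605.8220 m, Y=-5708374.5888 m, Z=-1119830.6138 m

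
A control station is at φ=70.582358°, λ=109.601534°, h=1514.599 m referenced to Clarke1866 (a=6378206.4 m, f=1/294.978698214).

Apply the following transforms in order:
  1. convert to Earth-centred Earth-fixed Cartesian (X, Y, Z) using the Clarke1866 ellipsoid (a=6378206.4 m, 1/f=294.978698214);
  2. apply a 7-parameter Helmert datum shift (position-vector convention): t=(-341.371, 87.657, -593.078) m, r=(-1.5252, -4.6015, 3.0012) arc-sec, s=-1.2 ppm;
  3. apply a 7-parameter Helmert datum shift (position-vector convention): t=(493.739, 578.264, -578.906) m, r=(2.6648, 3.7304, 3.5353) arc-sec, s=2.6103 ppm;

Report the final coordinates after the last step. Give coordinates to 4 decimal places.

start: φ=70.582358°, λ=109.601534°, h=1514.599 m
→ ECEF (a=6378206.400, f=1/294.978698214): X=-713679.9745, Y=2004076.4238, Z=5994195.4621
→ Helmert 7p (PV): X=-714183.3713, Y=2004195.6151, Z=5993564.4509
→ Helmert 7p (PV): X=-713617.4510, Y=2004689.4368, Z=5993039.9992

X=-713617.4510 m, Y=2004689.4368 m, Z=5993039.9992 m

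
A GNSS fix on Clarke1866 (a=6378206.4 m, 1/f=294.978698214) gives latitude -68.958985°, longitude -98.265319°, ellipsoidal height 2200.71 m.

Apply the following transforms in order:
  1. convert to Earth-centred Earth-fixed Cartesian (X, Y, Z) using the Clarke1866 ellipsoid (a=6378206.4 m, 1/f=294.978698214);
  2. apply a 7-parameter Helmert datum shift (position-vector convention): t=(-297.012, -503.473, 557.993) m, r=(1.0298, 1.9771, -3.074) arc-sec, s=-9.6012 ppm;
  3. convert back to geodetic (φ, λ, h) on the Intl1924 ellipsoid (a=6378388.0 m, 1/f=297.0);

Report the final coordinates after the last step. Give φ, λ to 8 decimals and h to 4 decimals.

φ=-68.95198652°, λ=-98.27320546°, h=1503.9684 m

start: φ=-68.958985°, λ=-98.265319°, h=2200.710 m
→ ECEF (a=6378206.400, f=1/294.978698214): X=-330293.4115, Y=-2273712.9740, Z=-5932199.8080
→ Helmert 7p (PV): X=-330677.9986, Y=-2274160.0774, Z=-5931593.0445
→ geod (Bowring, a=6378388.000): φ=-68.95198652°, λ=-98.27320546°, h=1503.9684 m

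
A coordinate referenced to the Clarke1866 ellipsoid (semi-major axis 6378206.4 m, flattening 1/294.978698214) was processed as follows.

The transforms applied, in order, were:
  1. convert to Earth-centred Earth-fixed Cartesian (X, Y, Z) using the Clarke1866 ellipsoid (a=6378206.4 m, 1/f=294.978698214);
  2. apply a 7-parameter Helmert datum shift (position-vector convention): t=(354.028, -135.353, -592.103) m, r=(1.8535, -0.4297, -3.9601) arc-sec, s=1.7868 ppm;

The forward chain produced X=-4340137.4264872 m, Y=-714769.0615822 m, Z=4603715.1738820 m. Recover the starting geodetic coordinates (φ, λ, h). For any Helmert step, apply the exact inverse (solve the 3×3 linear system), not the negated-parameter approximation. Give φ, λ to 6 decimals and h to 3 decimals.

start: X=-4340137.4265, Y=-714769.0616, Z=4603715.1739 m
→ Helmert⁻¹: X=-4340460.3859, Y=-714674.3902, Z=4604314.5142
→ geod (Bowring, a=6378206.400): φ=46.50129200°, λ=-170.64991200°, h=1018.9650 m

φ=46.501292°, λ=-170.649912°, h=1018.965 m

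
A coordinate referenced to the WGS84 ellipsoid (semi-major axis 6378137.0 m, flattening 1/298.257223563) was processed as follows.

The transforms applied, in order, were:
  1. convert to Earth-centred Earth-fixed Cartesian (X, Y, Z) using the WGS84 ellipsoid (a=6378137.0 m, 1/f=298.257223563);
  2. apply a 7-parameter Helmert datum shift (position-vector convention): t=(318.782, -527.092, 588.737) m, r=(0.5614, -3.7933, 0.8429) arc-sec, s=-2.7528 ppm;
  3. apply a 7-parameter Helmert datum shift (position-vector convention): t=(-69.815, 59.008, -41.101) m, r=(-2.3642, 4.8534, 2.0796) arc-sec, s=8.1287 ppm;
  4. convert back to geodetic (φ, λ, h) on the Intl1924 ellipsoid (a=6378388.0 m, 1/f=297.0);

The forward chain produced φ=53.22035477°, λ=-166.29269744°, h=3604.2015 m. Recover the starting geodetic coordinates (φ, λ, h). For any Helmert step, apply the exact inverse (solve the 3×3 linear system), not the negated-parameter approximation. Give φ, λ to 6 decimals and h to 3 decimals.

φ=53.215277°, λ=-166.300642°, h=3402.114 m

start: φ=53.220355°, λ=-166.292697°, h=3604.201 m
→ ECEF (a=6378388.000, f=1/297.0): X=-3720344.2795, Y=-907424.5413, Z=5088252.4584
→ Helmert⁻¹: X=-3720373.0973, Y=-907496.9834, Z=5088154.2567
→ Helmert⁻¹: X=-3720612.2637, Y=-906943.3366, Z=5087650.4169
→ geod (Bowring, a=6378137.000): φ=53.21527700°, λ=-166.30064200°, h=3402.1140 m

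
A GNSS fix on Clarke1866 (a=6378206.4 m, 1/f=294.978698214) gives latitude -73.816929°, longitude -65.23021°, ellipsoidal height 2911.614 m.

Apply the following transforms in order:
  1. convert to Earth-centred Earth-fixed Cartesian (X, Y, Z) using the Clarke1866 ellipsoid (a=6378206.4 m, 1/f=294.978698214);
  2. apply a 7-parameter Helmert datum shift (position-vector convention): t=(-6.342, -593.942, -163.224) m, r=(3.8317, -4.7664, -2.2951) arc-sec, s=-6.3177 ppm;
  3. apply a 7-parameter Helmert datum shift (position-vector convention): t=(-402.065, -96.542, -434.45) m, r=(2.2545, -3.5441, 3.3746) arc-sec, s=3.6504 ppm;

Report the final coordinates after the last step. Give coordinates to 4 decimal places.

X=747309.1688 m, Y=-1620407.3061 m, Z=-6106491.1814 m

start: φ=-73.816929°, λ=-65.230210°, h=2911.614 m
→ ECEF (a=6378206.400, f=1/294.978698214): X=747465.0723, Y=-1619905.2209, Z=-6105892.1075
→ Helmert 7p (PV): X=747577.0785, Y=-1620383.8198, Z=-6106029.5760
→ Helmert 7p (PV): X=747309.1688, Y=-1620407.3061, Z=-6106491.1814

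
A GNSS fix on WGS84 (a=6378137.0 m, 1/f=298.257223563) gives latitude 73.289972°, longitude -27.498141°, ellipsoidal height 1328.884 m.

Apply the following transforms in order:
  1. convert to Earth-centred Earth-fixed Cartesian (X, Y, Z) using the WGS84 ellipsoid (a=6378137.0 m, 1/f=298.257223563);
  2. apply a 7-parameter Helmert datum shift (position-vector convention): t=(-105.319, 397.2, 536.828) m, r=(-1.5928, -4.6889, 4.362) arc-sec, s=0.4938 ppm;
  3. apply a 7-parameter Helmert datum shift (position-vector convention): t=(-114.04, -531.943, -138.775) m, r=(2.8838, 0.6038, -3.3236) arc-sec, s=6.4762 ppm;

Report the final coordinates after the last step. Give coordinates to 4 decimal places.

X=1631743.8327 m, Y=-849704.1302 m, Z=6088365.4217 m

start: φ=73.289972°, λ=-27.498141°, h=1328.884 m
→ ECEF (a=6378137.000, f=1/298.257223563): X=1632068.1030, Y=-849533.5764, Z=6087897.9189
→ Helmert 7p (PV): X=1631843.1627, Y=-849055.2701, Z=6088481.4142
→ Helmert 7p (PV): X=1631743.8327, Y=-849704.1302, Z=6088365.4217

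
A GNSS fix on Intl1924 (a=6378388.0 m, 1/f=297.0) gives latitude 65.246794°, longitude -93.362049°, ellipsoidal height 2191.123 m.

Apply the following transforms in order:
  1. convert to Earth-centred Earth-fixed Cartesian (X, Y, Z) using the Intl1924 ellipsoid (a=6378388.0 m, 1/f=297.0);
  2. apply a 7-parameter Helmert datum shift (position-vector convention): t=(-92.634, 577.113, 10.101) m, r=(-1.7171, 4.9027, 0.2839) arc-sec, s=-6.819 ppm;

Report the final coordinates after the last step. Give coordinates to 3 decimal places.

X=-157064.009 m, Y=-2673795.878 m, Z=5771401.871 m

start: φ=65.246794°, λ=-93.362049°, h=2191.123 m
→ ECEF (a=6378388.000, f=1/297.0): X=-157113.3063, Y=-2674439.0571, Z=5771405.1273
→ Helmert 7p (PV): X=-157064.0086, Y=-2673795.8782, Z=5771401.8713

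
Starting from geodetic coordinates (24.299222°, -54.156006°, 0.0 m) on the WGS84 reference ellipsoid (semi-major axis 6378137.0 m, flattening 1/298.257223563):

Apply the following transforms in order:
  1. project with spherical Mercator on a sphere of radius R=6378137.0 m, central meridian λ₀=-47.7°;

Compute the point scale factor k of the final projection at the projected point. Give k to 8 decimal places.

start: φ=24.299222°, λ=-54.156006°, h=0.000 m
→ into merc (λ₀=-47.7°): φ=24.29922200°, λ−λ₀=-6.45600600°
scale k = 1.09720241

1.09720241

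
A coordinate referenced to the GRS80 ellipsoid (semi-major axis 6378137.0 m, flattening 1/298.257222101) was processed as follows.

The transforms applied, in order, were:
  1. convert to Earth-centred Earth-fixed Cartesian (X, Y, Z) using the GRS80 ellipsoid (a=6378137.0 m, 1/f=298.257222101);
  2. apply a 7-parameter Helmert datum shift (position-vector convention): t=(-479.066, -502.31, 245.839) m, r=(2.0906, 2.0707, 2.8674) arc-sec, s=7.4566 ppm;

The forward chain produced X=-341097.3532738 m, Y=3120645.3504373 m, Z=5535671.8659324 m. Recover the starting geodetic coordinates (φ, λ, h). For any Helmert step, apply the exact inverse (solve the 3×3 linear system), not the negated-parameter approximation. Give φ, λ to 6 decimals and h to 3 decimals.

start: X=-341097.3533, Y=3120645.3504, Z=5535671.8659 m
→ Helmert⁻¹: X=-340627.9277, Y=3121185.2263, Z=5535349.6974
→ geod (Bowring, a=6378137.000): φ=60.60239100°, λ=96.22827800°, h=1859.8010 m

φ=60.602391°, λ=96.228278°, h=1859.801 m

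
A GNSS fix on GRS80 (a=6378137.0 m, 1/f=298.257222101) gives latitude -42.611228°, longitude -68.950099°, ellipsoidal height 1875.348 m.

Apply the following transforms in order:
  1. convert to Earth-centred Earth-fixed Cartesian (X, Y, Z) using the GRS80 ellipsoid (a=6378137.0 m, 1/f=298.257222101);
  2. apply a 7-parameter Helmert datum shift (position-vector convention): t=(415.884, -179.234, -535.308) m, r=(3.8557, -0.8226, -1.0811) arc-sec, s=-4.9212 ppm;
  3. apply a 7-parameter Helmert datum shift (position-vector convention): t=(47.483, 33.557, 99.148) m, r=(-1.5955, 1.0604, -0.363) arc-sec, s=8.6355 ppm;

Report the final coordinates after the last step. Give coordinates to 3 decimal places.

X=1689546.969 m, Y=-4388987.695 m, Z=-4297587.985 m

start: φ=-42.611228°, λ=-68.950099°, h=1875.348 m
→ ECEF (a=6378137.000, f=1/298.257222101): X=1689113.0092, Y=-4388860.9705, Z=-4297085.8189
→ Helmert 7p (PV): X=1689514.7144, Y=-4388947.1343, Z=-4297675.2842
→ Helmert 7p (PV): X=1689546.9688, Y=-4388987.6951, Z=-4297587.9849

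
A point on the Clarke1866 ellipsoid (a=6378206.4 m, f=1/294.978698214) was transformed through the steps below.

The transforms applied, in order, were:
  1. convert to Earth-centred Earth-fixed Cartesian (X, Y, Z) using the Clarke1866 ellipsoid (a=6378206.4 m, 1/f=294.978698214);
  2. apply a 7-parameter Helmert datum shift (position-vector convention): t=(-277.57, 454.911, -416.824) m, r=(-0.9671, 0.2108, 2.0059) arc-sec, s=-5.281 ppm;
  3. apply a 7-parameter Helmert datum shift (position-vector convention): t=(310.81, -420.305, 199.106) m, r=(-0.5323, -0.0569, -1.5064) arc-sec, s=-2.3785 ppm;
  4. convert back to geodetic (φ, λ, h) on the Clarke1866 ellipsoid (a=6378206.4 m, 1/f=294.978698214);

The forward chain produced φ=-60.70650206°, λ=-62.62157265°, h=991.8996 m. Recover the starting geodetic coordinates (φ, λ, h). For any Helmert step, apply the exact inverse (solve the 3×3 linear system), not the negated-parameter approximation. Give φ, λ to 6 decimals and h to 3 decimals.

φ=-60.705773°, λ=-62.622137°, h=858.426 m

start: φ=-60.706502°, λ=-62.621573°, h=991.900 m
→ ECEF (a=6378206.400, f=1/294.978698214): X=1439057.3736, Y=-2778783.3536, Z=-5540082.8233
→ Helmert⁻¹: X=1438768.7482, Y=-2778344.8517, Z=-5540302.6738
→ Helmert⁻¹: X=1439032.5561, Y=-2778802.4573, Z=-5539926.6642
→ geod (Bowring, a=6378206.400): φ=-60.70577300°, λ=-62.62213700°, h=858.4260 m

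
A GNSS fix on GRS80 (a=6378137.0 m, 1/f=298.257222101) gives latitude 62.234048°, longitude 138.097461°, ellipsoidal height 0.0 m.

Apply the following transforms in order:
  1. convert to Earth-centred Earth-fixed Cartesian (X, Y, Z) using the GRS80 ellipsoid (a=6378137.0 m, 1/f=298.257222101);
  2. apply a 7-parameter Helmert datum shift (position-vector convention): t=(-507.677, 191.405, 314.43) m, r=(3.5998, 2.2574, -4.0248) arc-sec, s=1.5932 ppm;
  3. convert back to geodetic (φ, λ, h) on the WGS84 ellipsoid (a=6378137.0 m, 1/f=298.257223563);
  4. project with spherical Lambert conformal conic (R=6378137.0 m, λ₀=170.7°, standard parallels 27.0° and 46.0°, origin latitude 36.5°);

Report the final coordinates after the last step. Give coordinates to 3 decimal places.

start: φ=62.234048°, λ=138.097461°, h=0.000 m
→ ECEF (a=6378137.000, f=1/298.257222101): X=-2217321.9912, Y=1989666.6075, Z=5620713.8805
→ Helmert 7p (PV): X=-2217732.8626, Y=1989806.3540, Z=5621096.2566
→ geod (Bowring, a=6378137.000): φ=62.23247747°, λ=138.10073767°, h=524.2950 m
→ lcc (R=6378137.0, λ₀=170.7°): E=-1843405.2424, N=3250725.8089

E=-1843405.242 m, N=3250725.809 m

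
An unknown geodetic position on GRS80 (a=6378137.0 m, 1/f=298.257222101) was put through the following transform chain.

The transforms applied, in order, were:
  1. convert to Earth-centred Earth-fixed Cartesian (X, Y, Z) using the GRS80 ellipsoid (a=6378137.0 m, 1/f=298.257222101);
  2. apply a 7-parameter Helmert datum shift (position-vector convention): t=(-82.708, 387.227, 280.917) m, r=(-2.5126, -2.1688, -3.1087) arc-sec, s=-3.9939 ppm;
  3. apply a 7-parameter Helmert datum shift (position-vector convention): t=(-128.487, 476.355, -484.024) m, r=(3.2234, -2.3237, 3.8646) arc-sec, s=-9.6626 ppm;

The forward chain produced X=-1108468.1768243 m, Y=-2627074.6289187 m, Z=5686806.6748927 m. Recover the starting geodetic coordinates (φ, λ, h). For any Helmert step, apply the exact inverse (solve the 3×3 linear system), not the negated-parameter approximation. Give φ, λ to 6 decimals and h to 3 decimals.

start: X=-1108468.1768, Y=-2627074.6289, Z=5686806.6749 m
→ Helmert⁻¹: X=-1108335.5558, Y=-2627466.7275, Z=5687399.2002
→ Helmert⁻¹: X=-1108157.8692, Y=-2627950.4287, Z=5687120.6368
→ geod (Bowring, a=6378137.000): φ=63.52051500°, λ=-112.86424900°, h=1158.9240 m

φ=63.520515°, λ=-112.864249°, h=1158.924 m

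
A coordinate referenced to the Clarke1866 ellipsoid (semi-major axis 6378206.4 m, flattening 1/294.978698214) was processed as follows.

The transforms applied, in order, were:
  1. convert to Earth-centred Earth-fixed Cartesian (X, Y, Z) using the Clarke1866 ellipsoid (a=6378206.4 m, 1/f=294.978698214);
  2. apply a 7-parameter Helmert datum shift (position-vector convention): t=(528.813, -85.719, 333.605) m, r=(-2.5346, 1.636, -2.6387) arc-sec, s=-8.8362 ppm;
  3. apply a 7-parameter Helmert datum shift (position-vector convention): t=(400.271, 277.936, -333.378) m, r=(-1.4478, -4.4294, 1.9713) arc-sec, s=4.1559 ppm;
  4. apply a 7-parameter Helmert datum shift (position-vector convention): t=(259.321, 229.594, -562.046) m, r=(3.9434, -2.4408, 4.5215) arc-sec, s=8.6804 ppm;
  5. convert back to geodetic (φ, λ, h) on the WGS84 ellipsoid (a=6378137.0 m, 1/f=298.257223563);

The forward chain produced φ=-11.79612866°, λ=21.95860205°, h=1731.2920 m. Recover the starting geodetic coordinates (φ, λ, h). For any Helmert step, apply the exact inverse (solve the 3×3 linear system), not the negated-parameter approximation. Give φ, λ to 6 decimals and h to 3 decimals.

start: φ=-11.796129°, λ=21.958602°, h=1731.292 m
→ ECEF (a=6378137.000, f=1/298.257223563): X=5792885.6265, Y=2335610.3649, Z=-1295688.4389
→ Helmert⁻¹: X=5792611.8866, Y=2335208.7577, Z=-1295228.3416
→ Helmert⁻¹: X=5792182.0493, Y=2334874.8511, Z=-1294997.5766
→ Helmert⁻¹: X=5791684.8144, Y=2335071.2106, Z=-1295267.9969
→ geod (Bowring, a=6378206.400): φ=-11.79569700°, λ=21.95813400°, h=298.3220 m

φ=-11.795697°, λ=21.958134°, h=298.322 m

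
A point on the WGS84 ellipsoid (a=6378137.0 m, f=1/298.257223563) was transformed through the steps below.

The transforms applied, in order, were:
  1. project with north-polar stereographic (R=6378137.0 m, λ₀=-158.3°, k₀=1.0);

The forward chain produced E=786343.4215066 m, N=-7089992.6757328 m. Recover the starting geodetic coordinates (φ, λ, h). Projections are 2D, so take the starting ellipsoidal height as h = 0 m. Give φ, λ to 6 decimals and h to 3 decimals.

φ=31.571083°, λ=-151.971252°, h=0.000 m

start: E=786343.4215, N=-7089992.6757 m
→ stereo⁻¹: φ=31.57108300°, λ=-151.97125200°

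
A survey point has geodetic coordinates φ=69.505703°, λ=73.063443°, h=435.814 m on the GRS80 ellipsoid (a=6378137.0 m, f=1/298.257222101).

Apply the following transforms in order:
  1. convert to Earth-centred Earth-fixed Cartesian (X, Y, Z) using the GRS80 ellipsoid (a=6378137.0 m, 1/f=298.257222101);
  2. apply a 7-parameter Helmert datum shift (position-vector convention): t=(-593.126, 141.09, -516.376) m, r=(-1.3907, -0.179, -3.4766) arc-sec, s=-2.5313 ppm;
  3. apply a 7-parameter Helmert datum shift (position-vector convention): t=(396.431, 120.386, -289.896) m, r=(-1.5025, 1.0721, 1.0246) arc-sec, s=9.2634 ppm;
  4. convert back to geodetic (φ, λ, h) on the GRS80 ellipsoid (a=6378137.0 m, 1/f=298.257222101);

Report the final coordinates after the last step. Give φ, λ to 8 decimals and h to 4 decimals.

φ=69.50071539°, λ=73.06951459°, h=-209.2806 m

start: φ=69.505703°, λ=73.063443°, h=435.814 m
→ ECEF (a=6378137.000, f=1/298.257222101): X=652486.6418, Y=2142670.4166, Z=5952364.8643
→ Helmert 7p (PV): X=651922.8134, Y=2142835.2177, Z=5951819.5408
→ Helmert 7p (PV): X=652345.5749, Y=2143022.0475, Z=5951565.7811
→ geod (Bowring, a=6378137.000): φ=69.50071539°, λ=73.06951459°, h=-209.2806 m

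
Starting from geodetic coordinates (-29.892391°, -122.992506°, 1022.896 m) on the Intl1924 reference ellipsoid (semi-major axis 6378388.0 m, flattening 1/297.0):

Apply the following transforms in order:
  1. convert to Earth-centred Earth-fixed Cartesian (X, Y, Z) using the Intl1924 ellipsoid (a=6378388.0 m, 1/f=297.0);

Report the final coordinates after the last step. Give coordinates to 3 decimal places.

start: φ=-29.892391°, λ=-122.992506°, h=1022.896 m
→ ECEF (a=6378388.000, f=1/297.0): X=-3014152.4713, Y=-4642717.0961, Z=-3160592.9081

X=-3014152.471 m, Y=-4642717.096 m, Z=-3160592.908 m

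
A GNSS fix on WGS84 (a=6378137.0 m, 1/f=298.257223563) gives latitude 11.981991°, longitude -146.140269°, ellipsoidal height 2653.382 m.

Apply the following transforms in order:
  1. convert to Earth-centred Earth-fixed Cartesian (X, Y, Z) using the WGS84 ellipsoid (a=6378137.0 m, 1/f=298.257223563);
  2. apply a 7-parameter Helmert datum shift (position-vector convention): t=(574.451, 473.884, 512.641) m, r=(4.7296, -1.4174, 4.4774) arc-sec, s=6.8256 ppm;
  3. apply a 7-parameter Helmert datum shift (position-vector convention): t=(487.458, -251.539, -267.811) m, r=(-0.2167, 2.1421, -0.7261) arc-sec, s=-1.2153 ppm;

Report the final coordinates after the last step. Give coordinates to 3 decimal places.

X=-5182839.370 m, Y=-3478097.329 m, Z=1316198.977 m

start: φ=11.981991°, λ=-146.140269°, h=2653.382 m
→ ECEF (a=6378137.000, f=1/298.257223563): X=-5183940.0817, Y=-3478177.0849, Z=1316004.6582
→ Helmert 7p (PV): X=-5183334.5560, Y=-3477869.6462, Z=1316410.9045
→ Helmert 7p (PV): X=-5182839.3704, Y=-3478097.3290, Z=1316198.9773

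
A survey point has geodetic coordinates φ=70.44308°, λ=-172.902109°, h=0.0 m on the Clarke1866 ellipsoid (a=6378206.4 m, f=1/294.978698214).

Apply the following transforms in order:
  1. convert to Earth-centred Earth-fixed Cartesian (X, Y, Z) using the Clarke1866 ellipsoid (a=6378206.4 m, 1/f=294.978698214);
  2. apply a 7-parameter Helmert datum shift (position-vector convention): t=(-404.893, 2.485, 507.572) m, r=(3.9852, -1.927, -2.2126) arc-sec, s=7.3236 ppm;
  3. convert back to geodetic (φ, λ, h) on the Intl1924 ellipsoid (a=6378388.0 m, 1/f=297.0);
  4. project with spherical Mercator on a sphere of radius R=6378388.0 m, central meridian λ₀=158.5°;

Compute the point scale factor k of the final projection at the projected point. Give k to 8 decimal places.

2.98687141

start: φ=70.443080°, λ=-172.902109°, h=0.000 m
→ ECEF (a=6378206.400, f=1/294.978698214): X=-2125094.6128, Y=-264615.0906, Z=5987583.0465
→ Helmert 7p (PV): X=-2125573.8463, Y=-264707.4332, Z=5988109.5030
→ geod (Bowring, a=6378388.000): φ=70.43971607°, λ=-172.90124184°, h=347.4307 m
→ into merc (λ₀=158.5°): φ=70.43971607°, λ−λ₀=28.59875816°
scale k = 2.98687141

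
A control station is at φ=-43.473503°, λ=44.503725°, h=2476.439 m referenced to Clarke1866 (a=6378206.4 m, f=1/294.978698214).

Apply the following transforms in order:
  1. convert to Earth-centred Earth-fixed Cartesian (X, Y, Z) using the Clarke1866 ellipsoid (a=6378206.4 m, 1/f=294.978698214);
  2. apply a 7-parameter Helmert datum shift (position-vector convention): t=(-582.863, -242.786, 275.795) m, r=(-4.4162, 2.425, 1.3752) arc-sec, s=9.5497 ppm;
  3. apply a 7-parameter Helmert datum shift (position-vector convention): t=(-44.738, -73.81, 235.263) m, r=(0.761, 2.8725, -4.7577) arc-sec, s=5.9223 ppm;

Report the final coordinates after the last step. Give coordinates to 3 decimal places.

X=3307100.256 m, Y=3250527.487 m, Z=-4367026.815 m

start: φ=-43.473503°, λ=44.503725°, h=2476.439 m
→ ECEF (a=6378206.400, f=1/294.978698214): X=3307735.5431, Y=3250925.4099, Z=-4367327.7466
→ Helmert 7p (PV): X=3307111.2474, Y=3250642.2158, Z=-4367202.1509
→ Helmert 7p (PV): X=3307100.2556, Y=3250527.4875, Z=-4367026.8146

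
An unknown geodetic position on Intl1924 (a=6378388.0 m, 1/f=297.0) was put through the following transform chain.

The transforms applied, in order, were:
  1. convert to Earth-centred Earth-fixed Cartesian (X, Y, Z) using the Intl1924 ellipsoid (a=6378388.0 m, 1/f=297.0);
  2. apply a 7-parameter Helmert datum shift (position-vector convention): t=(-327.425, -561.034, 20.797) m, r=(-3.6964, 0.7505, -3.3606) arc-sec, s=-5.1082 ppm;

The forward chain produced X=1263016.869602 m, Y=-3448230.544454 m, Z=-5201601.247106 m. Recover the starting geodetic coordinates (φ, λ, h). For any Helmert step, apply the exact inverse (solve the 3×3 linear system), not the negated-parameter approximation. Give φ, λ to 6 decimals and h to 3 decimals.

φ=-54.964249°, λ=-69.873723°, h=3053.310 m

start: X=1263016.8696, Y=-3448230.5445, Z=-5201601.2471 m
→ Helmert⁻¹: X=1263425.8447, Y=-3447573.3194, Z=-5201705.8009
→ geod (Bowring, a=6378388.000): φ=-54.96424900°, λ=-69.87372300°, h=3053.3100 m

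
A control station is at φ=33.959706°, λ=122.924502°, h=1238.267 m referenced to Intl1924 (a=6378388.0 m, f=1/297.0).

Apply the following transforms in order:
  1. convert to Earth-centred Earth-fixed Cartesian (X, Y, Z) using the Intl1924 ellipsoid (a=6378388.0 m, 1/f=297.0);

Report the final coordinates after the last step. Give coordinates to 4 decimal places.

X=-2879104.9914 m, Y=4446248.3913 m, Z=3543486.2012 m

start: φ=33.959706°, λ=122.924502°, h=1238.267 m
→ ECEF (a=6378388.000, f=1/297.0): X=-2879104.9914, Y=4446248.3913, Z=3543486.2012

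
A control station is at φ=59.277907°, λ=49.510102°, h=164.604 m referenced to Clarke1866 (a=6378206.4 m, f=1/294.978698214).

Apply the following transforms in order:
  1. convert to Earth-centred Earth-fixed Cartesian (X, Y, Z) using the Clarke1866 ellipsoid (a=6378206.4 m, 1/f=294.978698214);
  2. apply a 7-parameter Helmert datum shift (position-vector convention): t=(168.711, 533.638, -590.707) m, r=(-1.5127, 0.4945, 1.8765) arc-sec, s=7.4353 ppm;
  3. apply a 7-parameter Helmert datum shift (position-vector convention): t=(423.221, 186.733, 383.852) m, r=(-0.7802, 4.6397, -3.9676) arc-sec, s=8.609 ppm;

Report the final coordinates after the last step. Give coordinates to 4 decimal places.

start: φ=59.277907°, λ=49.510102°, h=164.604 m
→ ECEF (a=6378206.400, f=1/294.978698214): X=2121131.4363, Y=2484412.6779, Z=5459759.6335
→ Helmert 7p (PV): X=2121306.4057, Y=2485024.1264, Z=5459186.2160
→ Helmert 7p (PV): X=2121918.4895, Y=2485212.0980, Z=5459559.9495

X=2121918.4895 m, Y=2485212.0980 m, Z=5459559.9495 m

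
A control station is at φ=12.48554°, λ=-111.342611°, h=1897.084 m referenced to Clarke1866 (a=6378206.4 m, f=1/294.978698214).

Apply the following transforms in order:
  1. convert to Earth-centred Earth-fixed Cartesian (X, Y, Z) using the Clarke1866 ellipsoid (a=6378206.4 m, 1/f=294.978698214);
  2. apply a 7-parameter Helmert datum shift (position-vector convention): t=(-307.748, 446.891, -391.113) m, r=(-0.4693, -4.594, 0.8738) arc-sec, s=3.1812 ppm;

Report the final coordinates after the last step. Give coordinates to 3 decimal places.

X=-2267766.145 m, Y=-5802518.983 m, Z=1369794.255 m

start: φ=12.485540°, λ=-111.342611°, h=1897.084 m
→ ECEF (a=6378206.400, f=1/294.978698214): X=-2267445.2487, Y=-5802940.9255, Z=1370218.3071
→ Helmert 7p (PV): X=-2267766.1449, Y=-5802518.9829, Z=1369794.2546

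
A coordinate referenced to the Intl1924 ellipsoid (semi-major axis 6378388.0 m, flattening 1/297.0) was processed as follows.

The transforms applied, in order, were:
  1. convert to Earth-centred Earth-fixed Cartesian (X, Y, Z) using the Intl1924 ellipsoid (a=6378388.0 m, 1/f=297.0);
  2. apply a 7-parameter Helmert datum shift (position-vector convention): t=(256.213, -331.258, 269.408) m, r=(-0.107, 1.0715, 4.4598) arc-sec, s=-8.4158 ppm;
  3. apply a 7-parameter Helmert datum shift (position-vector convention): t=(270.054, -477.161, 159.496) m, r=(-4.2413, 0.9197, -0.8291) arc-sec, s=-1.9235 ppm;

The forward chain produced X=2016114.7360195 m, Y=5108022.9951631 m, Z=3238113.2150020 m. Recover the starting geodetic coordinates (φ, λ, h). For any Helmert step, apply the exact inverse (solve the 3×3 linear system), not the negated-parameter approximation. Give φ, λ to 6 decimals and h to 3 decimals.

φ=30.690841°, λ=68.468300°, h=2608.885 m

start: X=2016114.7360, Y=5108022.9952, Z=3238113.2150 m
→ Helmert⁻¹: X=2015813.5876, Y=5108451.5025, Z=3238073.9774
→ Helmert⁻¹: X=2015667.9780, Y=5108780.4936, Z=3237844.9395
→ geod (Bowring, a=6378388.000): φ=30.69084100°, λ=68.46830000°, h=2608.8850 m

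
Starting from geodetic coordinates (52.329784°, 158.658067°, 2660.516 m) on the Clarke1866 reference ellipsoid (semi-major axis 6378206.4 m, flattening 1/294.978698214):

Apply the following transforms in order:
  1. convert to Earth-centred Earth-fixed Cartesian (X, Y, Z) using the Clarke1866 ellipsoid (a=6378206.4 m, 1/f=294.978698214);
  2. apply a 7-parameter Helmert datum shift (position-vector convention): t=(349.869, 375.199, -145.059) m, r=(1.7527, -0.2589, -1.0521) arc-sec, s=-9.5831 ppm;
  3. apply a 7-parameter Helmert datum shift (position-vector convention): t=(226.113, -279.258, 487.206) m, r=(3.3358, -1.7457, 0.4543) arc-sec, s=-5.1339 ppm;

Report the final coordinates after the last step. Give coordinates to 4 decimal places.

start: φ=52.329784°, λ=158.658067°, h=2660.516 m
→ ECEF (a=6378206.400, f=1/294.978698214): X=-3639766.3228, Y=1422155.2255, Z=5027214.0598
→ Helmert 7p (PV): X=-3639380.6296, Y=1422492.6436, Z=5027028.3404
→ Helmert 7p (PV): X=-3639181.5109, Y=1422116.7682, Z=5027481.9418

X=-3639181.5109 m, Y=1422116.7682 m, Z=5027481.9418 m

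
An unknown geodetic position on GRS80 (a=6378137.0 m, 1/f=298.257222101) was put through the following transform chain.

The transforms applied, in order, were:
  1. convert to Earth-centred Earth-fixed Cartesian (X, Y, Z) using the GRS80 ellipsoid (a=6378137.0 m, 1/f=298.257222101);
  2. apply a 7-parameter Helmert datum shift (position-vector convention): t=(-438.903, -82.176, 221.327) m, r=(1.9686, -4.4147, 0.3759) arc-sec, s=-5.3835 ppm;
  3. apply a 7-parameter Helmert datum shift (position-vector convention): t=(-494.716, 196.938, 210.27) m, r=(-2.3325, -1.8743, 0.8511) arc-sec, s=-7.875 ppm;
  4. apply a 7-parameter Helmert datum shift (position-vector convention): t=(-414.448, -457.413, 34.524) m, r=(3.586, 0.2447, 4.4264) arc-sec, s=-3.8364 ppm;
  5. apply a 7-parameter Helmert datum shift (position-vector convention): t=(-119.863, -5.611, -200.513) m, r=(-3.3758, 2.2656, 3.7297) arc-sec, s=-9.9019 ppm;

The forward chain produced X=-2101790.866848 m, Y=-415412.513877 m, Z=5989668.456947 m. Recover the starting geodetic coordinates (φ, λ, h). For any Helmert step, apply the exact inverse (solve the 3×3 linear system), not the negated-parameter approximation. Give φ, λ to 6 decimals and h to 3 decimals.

start: X=-2101790.8668, Y=-415412.5139, Z=5989668.4569 m
→ Helmert⁻¹: X=-2101765.1199, Y=-415471.0446, Z=5989898.3962
→ Helmert⁻¹: X=-2101374.7425, Y=-414865.9920, Z=5989891.5715
→ Helmert⁻¹: X=-2100843.8560, Y=-415125.2637, Z=5989742.8663
→ Helmert⁻¹: X=-2100288.8210, Y=-414984.3295, Z=5989602.6974
→ geod (Bowring, a=6378137.000): φ=70.45296200°, λ=-168.82320900°, h=1556.4130 m

φ=70.452962°, λ=-168.823209°, h=1556.413 m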